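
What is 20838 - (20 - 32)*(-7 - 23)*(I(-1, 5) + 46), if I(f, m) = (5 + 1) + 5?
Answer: 318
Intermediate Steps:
I(f, m) = 11 (I(f, m) = 6 + 5 = 11)
20838 - (20 - 32)*(-7 - 23)*(I(-1, 5) + 46) = 20838 - (20 - 32)*(-7 - 23)*(11 + 46) = 20838 - (-12*(-30))*57 = 20838 - 360*57 = 20838 - 1*20520 = 20838 - 20520 = 318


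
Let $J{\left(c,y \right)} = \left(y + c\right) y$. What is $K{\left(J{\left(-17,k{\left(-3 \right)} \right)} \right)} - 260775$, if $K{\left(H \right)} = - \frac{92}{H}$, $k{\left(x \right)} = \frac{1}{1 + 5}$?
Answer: $- \frac{26334963}{101} \approx -2.6074 \cdot 10^{5}$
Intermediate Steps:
$k{\left(x \right)} = \frac{1}{6}$
$J{\left(c,y \right)} = y \left(c + y\right)$ ($J{\left(c,y \right)} = \left(c + y\right) y = y \left(c + y\right)$)
$K{\left(J{\left(-17,k{\left(-3 \right)} \right)} \right)} - 260775 = - \frac{92}{\frac{1}{6} \left(-17 + \frac{1}{6}\right)} - 260775 = - \frac{92}{\frac{1}{6} \left(- \frac{101}{6}\right)} - 260775 = - \frac{92}{- \frac{101}{36}} - 260775 = \left(-92\right) \left(- \frac{36}{101}\right) - 260775 = \frac{3312}{101} - 260775 = - \frac{26334963}{101}$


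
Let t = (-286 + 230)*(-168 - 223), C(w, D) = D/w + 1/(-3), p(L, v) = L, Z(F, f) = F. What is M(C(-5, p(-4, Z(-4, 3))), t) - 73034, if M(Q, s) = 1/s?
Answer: -1599152463/21896 ≈ -73034.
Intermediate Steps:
C(w, D) = -⅓ + D/w (C(w, D) = D/w + 1*(-⅓) = D/w - ⅓ = -⅓ + D/w)
t = 21896 (t = -56*(-391) = 21896)
M(C(-5, p(-4, Z(-4, 3))), t) - 73034 = 1/21896 - 73034 = -1599152463/21896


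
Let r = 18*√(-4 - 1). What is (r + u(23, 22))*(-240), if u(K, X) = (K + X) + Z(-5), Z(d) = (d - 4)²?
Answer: -30240 - 4320*I*√5 ≈ -30240.0 - 9659.8*I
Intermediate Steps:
Z(d) = (-4 + d)²
u(K, X) = 81 + K + X (u(K, X) = (K + X) + (-4 - 5)² = (K + X) + (-9)² = (K + X) + 81 = 81 + K + X)
r = 18*I*√5 (r = 18*√(-5) = 18*(I*√5) = 18*I*√5 ≈ 40.249*I)
(r + u(23, 22))*(-240) = (18*I*√5 + (81 + 23 + 22))*(-240) = (18*I*√5 + 126)*(-240) = (126 + 18*I*√5)*(-240) = -30240 - 4320*I*√5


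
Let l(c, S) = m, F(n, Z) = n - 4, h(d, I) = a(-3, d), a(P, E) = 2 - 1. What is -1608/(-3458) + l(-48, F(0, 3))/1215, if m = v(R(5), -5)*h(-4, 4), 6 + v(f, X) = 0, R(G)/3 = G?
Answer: 322162/700245 ≈ 0.46007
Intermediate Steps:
R(G) = 3*G
v(f, X) = -6 (v(f, X) = -6 + 0 = -6)
a(P, E) = 1
h(d, I) = 1
F(n, Z) = -4 + n
m = -6 (m = -6*1 = -6)
l(c, S) = -6
-1608/(-3458) + l(-48, F(0, 3))/1215 = -1608/(-3458) - 6/1215 = -1608*(-1/3458) - 6*1/1215 = 804/1729 - 2/405 = 322162/700245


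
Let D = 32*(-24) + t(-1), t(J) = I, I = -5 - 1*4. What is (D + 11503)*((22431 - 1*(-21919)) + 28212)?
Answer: 778300012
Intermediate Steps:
I = -9 (I = -5 - 4 = -9)
t(J) = -9
D = -777 (D = 32*(-24) - 9 = -768 - 9 = -777)
(D + 11503)*((22431 - 1*(-21919)) + 28212) = (-777 + 11503)*((22431 - 1*(-21919)) + 28212) = 10726*((22431 + 21919) + 28212) = 10726*(44350 + 28212) = 10726*72562 = 778300012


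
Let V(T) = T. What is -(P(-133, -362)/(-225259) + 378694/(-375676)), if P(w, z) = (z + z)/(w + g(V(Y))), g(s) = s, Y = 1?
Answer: 1407553822487/1396302601386 ≈ 1.0081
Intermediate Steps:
P(w, z) = 2*z/(1 + w) (P(w, z) = (z + z)/(w + 1) = (2*z)/(1 + w) = 2*z/(1 + w))
-(P(-133, -362)/(-225259) + 378694/(-375676)) = -((2*(-362)/(1 - 133))/(-225259) + 378694/(-375676)) = -((2*(-362)/(-132))*(-1/225259) + 378694*(-1/375676)) = -((2*(-362)*(-1/132))*(-1/225259) - 189347/187838) = -((181/33)*(-1/225259) - 189347/187838) = -(-181/7433547 - 189347/187838) = -1*(-1407553822487/1396302601386) = 1407553822487/1396302601386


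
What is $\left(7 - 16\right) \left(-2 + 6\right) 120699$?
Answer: $-4345164$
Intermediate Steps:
$\left(7 - 16\right) \left(-2 + 6\right) 120699 = \left(-9\right) 4 \cdot 120699 = \left(-36\right) 120699 = -4345164$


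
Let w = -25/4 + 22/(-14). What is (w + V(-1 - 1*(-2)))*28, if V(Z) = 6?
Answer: -51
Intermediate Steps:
w = -219/28 (w = -25*1/4 + 22*(-1/14) = -25/4 - 11/7 = -219/28 ≈ -7.8214)
(w + V(-1 - 1*(-2)))*28 = (-219/28 + 6)*28 = -51/28*28 = -51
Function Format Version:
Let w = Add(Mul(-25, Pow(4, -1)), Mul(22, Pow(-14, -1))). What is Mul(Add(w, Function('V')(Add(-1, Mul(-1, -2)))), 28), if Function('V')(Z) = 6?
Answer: -51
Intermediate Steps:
w = Rational(-219, 28) (w = Add(Mul(-25, Rational(1, 4)), Mul(22, Rational(-1, 14))) = Add(Rational(-25, 4), Rational(-11, 7)) = Rational(-219, 28) ≈ -7.8214)
Mul(Add(w, Function('V')(Add(-1, Mul(-1, -2)))), 28) = Mul(Add(Rational(-219, 28), 6), 28) = Mul(Rational(-51, 28), 28) = -51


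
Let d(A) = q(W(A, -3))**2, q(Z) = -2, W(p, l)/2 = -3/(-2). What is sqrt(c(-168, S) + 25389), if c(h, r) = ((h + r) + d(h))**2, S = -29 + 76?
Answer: 3*sqrt(4342) ≈ 197.68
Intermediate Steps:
W(p, l) = 3 (W(p, l) = 2*(-3/(-2)) = 2*(-3*(-1/2)) = 2*(3/2) = 3)
d(A) = 4 (d(A) = (-2)**2 = 4)
S = 47
c(h, r) = (4 + h + r)**2 (c(h, r) = ((h + r) + 4)**2 = (4 + h + r)**2)
sqrt(c(-168, S) + 25389) = sqrt((4 - 168 + 47)**2 + 25389) = sqrt((-117)**2 + 25389) = sqrt(13689 + 25389) = sqrt(39078) = 3*sqrt(4342)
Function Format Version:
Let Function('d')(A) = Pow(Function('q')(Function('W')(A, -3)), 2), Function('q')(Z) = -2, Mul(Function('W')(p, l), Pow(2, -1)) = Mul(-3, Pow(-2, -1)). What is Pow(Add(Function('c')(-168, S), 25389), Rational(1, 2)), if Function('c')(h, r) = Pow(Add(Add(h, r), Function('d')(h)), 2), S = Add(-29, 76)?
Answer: Mul(3, Pow(4342, Rational(1, 2))) ≈ 197.68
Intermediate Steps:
Function('W')(p, l) = 3 (Function('W')(p, l) = Mul(2, Mul(-3, Pow(-2, -1))) = Mul(2, Mul(-3, Rational(-1, 2))) = Mul(2, Rational(3, 2)) = 3)
Function('d')(A) = 4 (Function('d')(A) = Pow(-2, 2) = 4)
S = 47
Function('c')(h, r) = Pow(Add(4, h, r), 2) (Function('c')(h, r) = Pow(Add(Add(h, r), 4), 2) = Pow(Add(4, h, r), 2))
Pow(Add(Function('c')(-168, S), 25389), Rational(1, 2)) = Pow(Add(Pow(Add(4, -168, 47), 2), 25389), Rational(1, 2)) = Pow(Add(Pow(-117, 2), 25389), Rational(1, 2)) = Pow(Add(13689, 25389), Rational(1, 2)) = Pow(39078, Rational(1, 2)) = Mul(3, Pow(4342, Rational(1, 2)))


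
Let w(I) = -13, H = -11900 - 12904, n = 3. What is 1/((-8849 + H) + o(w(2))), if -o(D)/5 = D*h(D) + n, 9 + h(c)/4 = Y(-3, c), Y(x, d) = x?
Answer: -1/36788 ≈ -2.7183e-5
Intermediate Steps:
H = -24804
h(c) = -48 (h(c) = -36 + 4*(-3) = -36 - 12 = -48)
o(D) = -15 + 240*D (o(D) = -5*(D*(-48) + 3) = -5*(-48*D + 3) = -5*(3 - 48*D) = -15 + 240*D)
1/((-8849 + H) + o(w(2))) = 1/((-8849 - 24804) + (-15 + 240*(-13))) = 1/(-33653 + (-15 - 3120)) = 1/(-33653 - 3135) = 1/(-36788) = -1/36788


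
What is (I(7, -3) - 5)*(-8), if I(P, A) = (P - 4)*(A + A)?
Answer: 184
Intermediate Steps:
I(P, A) = 2*A*(-4 + P) (I(P, A) = (-4 + P)*(2*A) = 2*A*(-4 + P))
(I(7, -3) - 5)*(-8) = (2*(-3)*(-4 + 7) - 5)*(-8) = (2*(-3)*3 - 5)*(-8) = (-18 - 5)*(-8) = -23*(-8) = 184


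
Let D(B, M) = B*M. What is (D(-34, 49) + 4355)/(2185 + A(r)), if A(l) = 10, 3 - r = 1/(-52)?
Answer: 2689/2195 ≈ 1.2251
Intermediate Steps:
r = 157/52 (r = 3 - 1/(-52) = 3 - 1*(-1/52) = 3 + 1/52 = 157/52 ≈ 3.0192)
(D(-34, 49) + 4355)/(2185 + A(r)) = (-34*49 + 4355)/(2185 + 10) = (-1666 + 4355)/2195 = 2689*(1/2195) = 2689/2195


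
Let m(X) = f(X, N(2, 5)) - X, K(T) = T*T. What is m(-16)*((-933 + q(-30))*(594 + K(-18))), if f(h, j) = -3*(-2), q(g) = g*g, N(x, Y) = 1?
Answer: -666468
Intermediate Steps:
K(T) = T²
q(g) = g²
f(h, j) = 6
m(X) = 6 - X
m(-16)*((-933 + q(-30))*(594 + K(-18))) = (6 - 1*(-16))*((-933 + (-30)²)*(594 + (-18)²)) = (6 + 16)*((-933 + 900)*(594 + 324)) = 22*(-33*918) = 22*(-30294) = -666468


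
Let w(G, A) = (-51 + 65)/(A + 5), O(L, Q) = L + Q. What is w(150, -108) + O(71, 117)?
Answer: 19350/103 ≈ 187.86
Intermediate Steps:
w(G, A) = 14/(5 + A)
w(150, -108) + O(71, 117) = 14/(5 - 108) + (71 + 117) = 14/(-103) + 188 = 14*(-1/103) + 188 = -14/103 + 188 = 19350/103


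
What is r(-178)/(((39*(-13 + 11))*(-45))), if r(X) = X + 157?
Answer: -7/1170 ≈ -0.0059829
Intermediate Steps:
r(X) = 157 + X
r(-178)/(((39*(-13 + 11))*(-45))) = (157 - 178)/(((39*(-13 + 11))*(-45))) = -21/((39*(-2))*(-45)) = -21/((-78*(-45))) = -21/3510 = -21*1/3510 = -7/1170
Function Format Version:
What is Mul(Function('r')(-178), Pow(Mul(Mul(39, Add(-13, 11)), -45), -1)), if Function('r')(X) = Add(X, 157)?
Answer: Rational(-7, 1170) ≈ -0.0059829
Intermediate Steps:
Function('r')(X) = Add(157, X)
Mul(Function('r')(-178), Pow(Mul(Mul(39, Add(-13, 11)), -45), -1)) = Mul(Add(157, -178), Pow(Mul(Mul(39, Add(-13, 11)), -45), -1)) = Mul(-21, Pow(Mul(Mul(39, -2), -45), -1)) = Mul(-21, Pow(Mul(-78, -45), -1)) = Mul(-21, Pow(3510, -1)) = Mul(-21, Rational(1, 3510)) = Rational(-7, 1170)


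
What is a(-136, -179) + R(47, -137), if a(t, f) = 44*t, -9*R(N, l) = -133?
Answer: -53723/9 ≈ -5969.2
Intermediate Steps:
R(N, l) = 133/9 (R(N, l) = -⅑*(-133) = 133/9)
a(-136, -179) + R(47, -137) = 44*(-136) + 133/9 = -5984 + 133/9 = -53723/9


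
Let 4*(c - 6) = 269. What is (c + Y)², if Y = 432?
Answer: 4084441/16 ≈ 2.5528e+5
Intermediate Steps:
c = 293/4 (c = 6 + (¼)*269 = 6 + 269/4 = 293/4 ≈ 73.250)
(c + Y)² = (293/4 + 432)² = (2021/4)² = 4084441/16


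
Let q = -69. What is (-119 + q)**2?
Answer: 35344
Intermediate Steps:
(-119 + q)**2 = (-119 - 69)**2 = (-188)**2 = 35344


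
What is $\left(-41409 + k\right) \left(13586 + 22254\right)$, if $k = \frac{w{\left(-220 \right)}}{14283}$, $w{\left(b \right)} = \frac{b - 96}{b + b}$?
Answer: $- \frac{233171176774144}{157113} \approx -1.4841 \cdot 10^{9}$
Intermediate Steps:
$w{\left(b \right)} = \frac{-96 + b}{2 b}$
$k = \frac{79}{1571130}$ ($k = \frac{\frac{1}{2} \frac{1}{-220} \left(-96 - 220\right)}{14283} = \frac{1}{2} \left(- \frac{1}{220}\right) \left(-316\right) \frac{1}{14283} = \frac{79}{110} \cdot \frac{1}{14283} = \frac{79}{1571130} \approx 5.0282 \cdot 10^{-5}$)
$\left(-41409 + k\right) \left(13586 + 22254\right) = \left(-41409 + \frac{79}{1571130}\right) \left(13586 + 22254\right) = \left(- \frac{65058922091}{1571130}\right) 35840 = - \frac{233171176774144}{157113}$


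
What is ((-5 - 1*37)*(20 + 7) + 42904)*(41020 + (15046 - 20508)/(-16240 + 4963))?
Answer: 19322300843540/11277 ≈ 1.7134e+9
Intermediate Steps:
((-5 - 1*37)*(20 + 7) + 42904)*(41020 + (15046 - 20508)/(-16240 + 4963)) = ((-5 - 37)*27 + 42904)*(41020 - 5462/(-11277)) = (-42*27 + 42904)*(41020 - 5462*(-1/11277)) = (-1134 + 42904)*(41020 + 5462/11277) = 41770*(462588002/11277) = 19322300843540/11277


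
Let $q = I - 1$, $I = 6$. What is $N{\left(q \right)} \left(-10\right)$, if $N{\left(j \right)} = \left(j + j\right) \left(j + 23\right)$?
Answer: $-2800$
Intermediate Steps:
$q = 5$ ($q = 6 - 1 = 5$)
$N{\left(j \right)} = 2 j \left(23 + j\right)$
$N{\left(q \right)} \left(-10\right) = 2 \cdot 5 \left(23 + 5\right) \left(-10\right) = 2 \cdot 5 \cdot 28 \left(-10\right) = 280 \left(-10\right) = -2800$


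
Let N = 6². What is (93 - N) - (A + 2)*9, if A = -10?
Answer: 129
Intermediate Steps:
N = 36
(93 - N) - (A + 2)*9 = (93 - 1*36) - (-10 + 2)*9 = (93 - 36) - (-8)*9 = 57 - 1*(-72) = 57 + 72 = 129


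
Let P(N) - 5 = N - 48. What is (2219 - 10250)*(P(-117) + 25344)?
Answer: -202252704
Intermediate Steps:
P(N) = -43 + N (P(N) = 5 + (N - 48) = 5 + (-48 + N) = -43 + N)
(2219 - 10250)*(P(-117) + 25344) = (2219 - 10250)*((-43 - 117) + 25344) = -8031*(-160 + 25344) = -8031*25184 = -202252704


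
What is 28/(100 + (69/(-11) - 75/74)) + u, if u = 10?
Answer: 777482/75469 ≈ 10.302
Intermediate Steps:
28/(100 + (69/(-11) - 75/74)) + u = 28/(100 + (69/(-11) - 75/74)) + 10 = 28/(100 + (69*(-1/11) - 75*1/74)) + 10 = 28/(100 + (-69/11 - 75/74)) + 10 = 28/(100 - 5931/814) + 10 = 28/(75469/814) + 10 = 28*(814/75469) + 10 = 22792/75469 + 10 = 777482/75469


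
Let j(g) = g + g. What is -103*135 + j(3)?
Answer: -13899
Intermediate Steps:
j(g) = 2*g
-103*135 + j(3) = -103*135 + 2*3 = -13905 + 6 = -13899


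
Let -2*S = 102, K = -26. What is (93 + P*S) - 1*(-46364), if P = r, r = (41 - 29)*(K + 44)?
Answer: 35441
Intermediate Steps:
S = -51 (S = -½*102 = -51)
r = 216 (r = (41 - 29)*(-26 + 44) = 12*18 = 216)
P = 216
(93 + P*S) - 1*(-46364) = (93 + 216*(-51)) - 1*(-46364) = (93 - 11016) + 46364 = -10923 + 46364 = 35441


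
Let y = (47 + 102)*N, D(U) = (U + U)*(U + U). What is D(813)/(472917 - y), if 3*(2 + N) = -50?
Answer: 7931628/1427095 ≈ 5.5579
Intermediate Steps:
N = -56/3 (N = -2 + (⅓)*(-50) = -2 - 50/3 = -56/3 ≈ -18.667)
D(U) = 4*U² (D(U) = (2*U)*(2*U) = 4*U²)
y = -8344/3 (y = (47 + 102)*(-56/3) = 149*(-56/3) = -8344/3 ≈ -2781.3)
D(813)/(472917 - y) = (4*813²)/(472917 - 1*(-8344/3)) = (4*660969)/(472917 + 8344/3) = 2643876/(1427095/3) = 2643876*(3/1427095) = 7931628/1427095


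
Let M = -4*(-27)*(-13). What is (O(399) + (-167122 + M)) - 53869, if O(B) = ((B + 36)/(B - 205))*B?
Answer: -42971065/194 ≈ -2.2150e+5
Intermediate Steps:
M = -1404 (M = 108*(-13) = -1404)
O(B) = B*(36 + B)/(-205 + B) (O(B) = ((36 + B)/(-205 + B))*B = B*(36 + B)/(-205 + B))
(O(399) + (-167122 + M)) - 53869 = (399*(36 + 399)/(-205 + 399) + (-167122 - 1404)) - 53869 = (399*435/194 - 168526) - 53869 = (399*(1/194)*435 - 168526) - 53869 = (173565/194 - 168526) - 53869 = -32520479/194 - 53869 = -42971065/194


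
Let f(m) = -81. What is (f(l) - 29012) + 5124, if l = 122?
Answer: -23969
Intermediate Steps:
(f(l) - 29012) + 5124 = (-81 - 29012) + 5124 = -29093 + 5124 = -23969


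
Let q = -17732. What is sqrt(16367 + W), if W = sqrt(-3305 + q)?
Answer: sqrt(16367 + I*sqrt(21037)) ≈ 127.93 + 0.5669*I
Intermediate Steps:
W = I*sqrt(21037) (W = sqrt(-3305 - 17732) = sqrt(-21037) = I*sqrt(21037) ≈ 145.04*I)
sqrt(16367 + W) = sqrt(16367 + I*sqrt(21037))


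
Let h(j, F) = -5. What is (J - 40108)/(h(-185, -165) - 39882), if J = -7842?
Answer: 47950/39887 ≈ 1.2021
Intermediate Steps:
(J - 40108)/(h(-185, -165) - 39882) = (-7842 - 40108)/(-5 - 39882) = -47950/(-39887) = -47950*(-1/39887) = 47950/39887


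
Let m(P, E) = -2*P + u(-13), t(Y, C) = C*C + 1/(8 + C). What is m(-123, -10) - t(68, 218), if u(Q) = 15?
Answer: -10681439/226 ≈ -47263.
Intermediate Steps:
t(Y, C) = C² + 1/(8 + C)
m(P, E) = 15 - 2*P (m(P, E) = -2*P + 15 = 15 - 2*P)
m(-123, -10) - t(68, 218) = (15 - 2*(-123)) - (1 + 218³ + 8*218²)/(8 + 218) = (15 + 246) - (1 + 10360232 + 8*47524)/226 = 261 - (1 + 10360232 + 380192)/226 = 261 - 10740425/226 = -10681439/226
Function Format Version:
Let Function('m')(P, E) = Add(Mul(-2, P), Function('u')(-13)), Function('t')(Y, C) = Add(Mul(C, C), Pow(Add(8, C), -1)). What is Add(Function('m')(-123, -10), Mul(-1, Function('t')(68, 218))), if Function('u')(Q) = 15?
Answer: Rational(-10681439, 226) ≈ -47263.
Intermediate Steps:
Function('t')(Y, C) = Add(Pow(C, 2), Pow(Add(8, C), -1))
Function('m')(P, E) = Add(15, Mul(-2, P)) (Function('m')(P, E) = Add(Mul(-2, P), 15) = Add(15, Mul(-2, P)))
Add(Function('m')(-123, -10), Mul(-1, Function('t')(68, 218))) = Add(Add(15, Mul(-2, -123)), Mul(-1, Mul(Pow(Add(8, 218), -1), Add(1, Pow(218, 3), Mul(8, Pow(218, 2)))))) = Add(Add(15, 246), Mul(-1, Mul(Pow(226, -1), Add(1, 10360232, Mul(8, 47524))))) = Add(261, Mul(-1, Mul(Rational(1, 226), Add(1, 10360232, 380192)))) = Add(261, Mul(-1, Mul(Rational(1, 226), 10740425))) = Add(261, Mul(-1, Rational(10740425, 226))) = Add(261, Rational(-10740425, 226)) = Rational(-10681439, 226)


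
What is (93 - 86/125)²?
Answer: 133148521/15625 ≈ 8521.5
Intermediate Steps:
(93 - 86/125)² = (11539/125)² = 133148521/15625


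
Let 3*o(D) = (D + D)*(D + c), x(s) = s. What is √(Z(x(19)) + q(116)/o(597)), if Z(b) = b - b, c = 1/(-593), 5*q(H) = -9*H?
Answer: 3*I*√121152830606/35224990 ≈ 0.029644*I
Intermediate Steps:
q(H) = -9*H/5 (q(H) = (-9*H)/5 = -9*H/5)
c = -1/593 ≈ -0.0016863
o(D) = 2*D*(-1/593 + D)/3 (o(D) = ((D + D)*(D - 1/593))/3 = ((2*D)*(-1/593 + D))/3 = (2*D*(-1/593 + D))/3 = 2*D*(-1/593 + D)/3)
Z(b) = 0
√(Z(x(19)) + q(116)/o(597)) = √(0 + (-9/5*116)/(((2/1779)*597*(-1 + 593*597)))) = √(0 - 1044*593/(398*(-1 + 354021))/5) = √(0 - 1044/(5*((2/1779)*597*354020))) = √(0 - 1044/(5*140899960/593)) = √(0 - 1044/5*593/140899960) = √(0 - 154773/176124950) = √(-154773/176124950) = 3*I*√121152830606/35224990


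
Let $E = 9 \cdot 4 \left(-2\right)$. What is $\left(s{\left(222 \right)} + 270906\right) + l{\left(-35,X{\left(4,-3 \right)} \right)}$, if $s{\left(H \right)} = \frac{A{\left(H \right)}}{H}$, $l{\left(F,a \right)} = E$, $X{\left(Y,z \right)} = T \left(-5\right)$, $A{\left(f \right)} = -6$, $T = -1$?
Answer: $\frac{10020857}{37} \approx 2.7083 \cdot 10^{5}$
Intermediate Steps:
$X{\left(Y,z \right)} = 5$ ($X{\left(Y,z \right)} = \left(-1\right) \left(-5\right) = 5$)
$E = -72$ ($E = 36 \left(-2\right) = -72$)
$l{\left(F,a \right)} = -72$
$s{\left(H \right)} = - \frac{6}{H}$
$\left(s{\left(222 \right)} + 270906\right) + l{\left(-35,X{\left(4,-3 \right)} \right)} = \left(- \frac{6}{222} + 270906\right) - 72 = \left(\left(-6\right) \frac{1}{222} + 270906\right) - 72 = \left(- \frac{1}{37} + 270906\right) - 72 = \frac{10023521}{37} - 72 = \frac{10020857}{37}$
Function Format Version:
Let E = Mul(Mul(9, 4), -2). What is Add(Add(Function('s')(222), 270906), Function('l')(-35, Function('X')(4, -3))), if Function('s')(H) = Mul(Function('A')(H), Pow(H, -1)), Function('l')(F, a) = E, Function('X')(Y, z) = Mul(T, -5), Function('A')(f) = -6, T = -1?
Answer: Rational(10020857, 37) ≈ 2.7083e+5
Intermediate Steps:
Function('X')(Y, z) = 5 (Function('X')(Y, z) = Mul(-1, -5) = 5)
E = -72 (E = Mul(36, -2) = -72)
Function('l')(F, a) = -72
Function('s')(H) = Mul(-6, Pow(H, -1))
Add(Add(Function('s')(222), 270906), Function('l')(-35, Function('X')(4, -3))) = Add(Add(Mul(-6, Pow(222, -1)), 270906), -72) = Add(Add(Mul(-6, Rational(1, 222)), 270906), -72) = Add(Add(Rational(-1, 37), 270906), -72) = Add(Rational(10023521, 37), -72) = Rational(10020857, 37)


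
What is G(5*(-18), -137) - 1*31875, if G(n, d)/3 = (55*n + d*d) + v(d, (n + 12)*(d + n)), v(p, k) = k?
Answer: 62700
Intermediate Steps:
G(n, d) = 3*d² + 165*n + 3*(12 + n)*(d + n) (G(n, d) = 3*((55*n + d*d) + (n + 12)*(d + n)) = 3*((55*n + d²) + (12 + n)*(d + n)) = 3*((d² + 55*n) + (12 + n)*(d + n)) = 3*(d² + 55*n + (12 + n)*(d + n)) = 3*d² + 165*n + 3*(12 + n)*(d + n))
G(5*(-18), -137) - 1*31875 = (3*(-137)² + 3*(5*(-18))² + 36*(-137) + 201*(5*(-18)) + 3*(-137)*(5*(-18))) - 1*31875 = (3*18769 + 3*(-90)² - 4932 + 201*(-90) + 3*(-137)*(-90)) - 31875 = (56307 + 3*8100 - 4932 - 18090 + 36990) - 31875 = (56307 + 24300 - 4932 - 18090 + 36990) - 31875 = 94575 - 31875 = 62700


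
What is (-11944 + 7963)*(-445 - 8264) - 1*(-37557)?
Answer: 34708086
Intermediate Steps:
(-11944 + 7963)*(-445 - 8264) - 1*(-37557) = -3981*(-8709) + 37557 = 34670529 + 37557 = 34708086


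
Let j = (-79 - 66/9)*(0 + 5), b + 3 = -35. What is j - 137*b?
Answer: 14323/3 ≈ 4774.3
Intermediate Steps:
b = -38 (b = -3 - 35 = -38)
j = -1295/3 (j = (-79 - 66*⅑)*5 = (-79 - 22/3)*5 = -259/3*5 = -1295/3 ≈ -431.67)
j - 137*b = -1295/3 - 137*(-38) = -1295/3 + 5206 = 14323/3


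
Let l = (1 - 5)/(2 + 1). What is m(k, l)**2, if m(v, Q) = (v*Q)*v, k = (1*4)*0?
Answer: 0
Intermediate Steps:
l = -4/3 ≈ -1.3333
k = 0 (k = 4*0 = 0)
m(v, Q) = Q*v**2 (m(v, Q) = (Q*v)*v = Q*v**2)
m(k, l)**2 = (-4/3*0**2)**2 = (-4/3*0)**2 = 0**2 = 0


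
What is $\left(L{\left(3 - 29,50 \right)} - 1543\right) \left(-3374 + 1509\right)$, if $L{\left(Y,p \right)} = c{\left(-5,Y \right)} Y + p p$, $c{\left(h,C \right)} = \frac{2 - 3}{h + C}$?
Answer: $- \frac{55280465}{31} \approx -1.7832 \cdot 10^{6}$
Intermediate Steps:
$c{\left(h,C \right)} = - \frac{1}{C + h}$
$L{\left(Y,p \right)} = p^{2} - \frac{Y}{-5 + Y}$ ($L{\left(Y,p \right)} = - \frac{1}{Y - 5} Y + p p = - \frac{1}{-5 + Y} Y + p^{2} = - \frac{Y}{-5 + Y} + p^{2} = p^{2} - \frac{Y}{-5 + Y}$)
$\left(L{\left(3 - 29,50 \right)} - 1543\right) \left(-3374 + 1509\right) = \left(\frac{- (3 - 29) + 50^{2} \left(-5 + \left(3 - 29\right)\right)}{-5 + \left(3 - 29\right)} - 1543\right) \left(-3374 + 1509\right) = \left(\frac{- (3 - 29) + 2500 \left(-5 + \left(3 - 29\right)\right)}{-5 + \left(3 - 29\right)} - 1543\right) \left(-1865\right) = \left(\frac{\left(-1\right) \left(-26\right) + 2500 \left(-5 - 26\right)}{-5 - 26} - 1543\right) \left(-1865\right) = \left(\frac{26 + 2500 \left(-31\right)}{-31} - 1543\right) \left(-1865\right) = \left(- \frac{26 - 77500}{31} - 1543\right) \left(-1865\right) = \left(\left(- \frac{1}{31}\right) \left(-77474\right) - 1543\right) \left(-1865\right) = \left(\frac{77474}{31} - 1543\right) \left(-1865\right) = \frac{29641}{31} \left(-1865\right) = - \frac{55280465}{31}$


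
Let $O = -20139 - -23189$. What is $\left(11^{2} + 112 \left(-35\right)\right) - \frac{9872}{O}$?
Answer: $- \frac{5798411}{1525} \approx -3802.2$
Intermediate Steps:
$O = 3050$ ($O = -20139 + 23189 = 3050$)
$\left(11^{2} + 112 \left(-35\right)\right) - \frac{9872}{O} = \left(11^{2} + 112 \left(-35\right)\right) - \frac{9872}{3050} = \left(121 - 3920\right) - \frac{4936}{1525} = -3799 - \frac{4936}{1525} = - \frac{5798411}{1525}$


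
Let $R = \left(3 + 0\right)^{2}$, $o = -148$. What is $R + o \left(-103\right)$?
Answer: $15253$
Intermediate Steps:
$R = 9$ ($R = 3^{2} = 9$)
$R + o \left(-103\right) = 9 - -15244 = 9 + 15244 = 15253$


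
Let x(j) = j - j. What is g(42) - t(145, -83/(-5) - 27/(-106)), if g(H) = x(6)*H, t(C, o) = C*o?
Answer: -259057/106 ≈ -2443.9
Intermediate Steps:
x(j) = 0
g(H) = 0 (g(H) = 0*H = 0)
g(42) - t(145, -83/(-5) - 27/(-106)) = 0 - 145*(-83/(-5) - 27/(-106)) = 0 - 145*(-83*(-⅕) - 27*(-1/106)) = 0 - 145*(83/5 + 27/106) = 0 - 145*8933/530 = 0 - 1*259057/106 = 0 - 259057/106 = -259057/106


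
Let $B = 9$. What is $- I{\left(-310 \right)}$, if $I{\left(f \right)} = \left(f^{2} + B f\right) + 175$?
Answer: $-93485$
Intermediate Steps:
$I{\left(f \right)} = 175 + f^{2} + 9 f$ ($I{\left(f \right)} = \left(f^{2} + 9 f\right) + 175 = 175 + f^{2} + 9 f$)
$- I{\left(-310 \right)} = - (175 + \left(-310\right)^{2} + 9 \left(-310\right)) = - (175 + 96100 - 2790) = \left(-1\right) 93485 = -93485$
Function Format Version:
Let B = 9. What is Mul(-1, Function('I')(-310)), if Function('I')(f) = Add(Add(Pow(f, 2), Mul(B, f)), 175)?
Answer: -93485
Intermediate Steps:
Function('I')(f) = Add(175, Pow(f, 2), Mul(9, f)) (Function('I')(f) = Add(Add(Pow(f, 2), Mul(9, f)), 175) = Add(175, Pow(f, 2), Mul(9, f)))
Mul(-1, Function('I')(-310)) = Mul(-1, Add(175, Pow(-310, 2), Mul(9, -310))) = Mul(-1, Add(175, 96100, -2790)) = Mul(-1, 93485) = -93485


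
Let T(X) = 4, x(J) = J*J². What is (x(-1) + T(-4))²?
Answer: 9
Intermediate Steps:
x(J) = J³
(x(-1) + T(-4))² = ((-1)³ + 4)² = (-1 + 4)² = 3² = 9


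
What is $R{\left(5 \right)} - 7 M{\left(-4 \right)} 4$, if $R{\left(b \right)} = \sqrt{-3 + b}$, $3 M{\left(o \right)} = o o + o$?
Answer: $-112 + \sqrt{2} \approx -110.59$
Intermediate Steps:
$M{\left(o \right)} = \frac{o}{3} + \frac{o^{2}}{3}$ ($M{\left(o \right)} = \frac{o o + o}{3} = \frac{o^{2} + o}{3} = \frac{o + o^{2}}{3} = \frac{o}{3} + \frac{o^{2}}{3}$)
$R{\left(5 \right)} - 7 M{\left(-4 \right)} 4 = \sqrt{-3 + 5} - 7 \cdot \frac{1}{3} \left(-4\right) \left(1 - 4\right) 4 = \sqrt{2} - 7 \cdot \frac{1}{3} \left(-4\right) \left(-3\right) 4 = \sqrt{2} - 7 \cdot 4 \cdot 4 = \sqrt{2} - 112 = -112 + \sqrt{2}$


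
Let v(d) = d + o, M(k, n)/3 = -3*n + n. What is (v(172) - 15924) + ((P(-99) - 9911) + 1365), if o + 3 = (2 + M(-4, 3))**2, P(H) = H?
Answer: -24144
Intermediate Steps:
M(k, n) = -6*n (M(k, n) = 3*(-3*n + n) = 3*(-2*n) = -6*n)
o = 253 (o = -3 + (2 - 6*3)**2 = -3 + (2 - 18)**2 = -3 + (-16)**2 = -3 + 256 = 253)
v(d) = 253 + d (v(d) = d + 253 = 253 + d)
(v(172) - 15924) + ((P(-99) - 9911) + 1365) = ((253 + 172) - 15924) + ((-99 - 9911) + 1365) = (425 - 15924) + (-10010 + 1365) = -15499 - 8645 = -24144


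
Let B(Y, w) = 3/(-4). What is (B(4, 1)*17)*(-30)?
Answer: 765/2 ≈ 382.50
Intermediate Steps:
B(Y, w) = -¾ (B(Y, w) = 3*(-¼) = -¾)
(B(4, 1)*17)*(-30) = -¾*17*(-30) = -51/4*(-30) = 765/2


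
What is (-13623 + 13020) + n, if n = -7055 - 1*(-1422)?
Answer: -6236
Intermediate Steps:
n = -5633 (n = -7055 + 1422 = -5633)
(-13623 + 13020) + n = (-13623 + 13020) - 5633 = -603 - 5633 = -6236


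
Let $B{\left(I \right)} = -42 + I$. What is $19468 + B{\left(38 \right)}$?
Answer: $19464$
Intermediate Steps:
$19468 + B{\left(38 \right)} = 19468 + \left(-42 + 38\right) = 19468 - 4 = 19464$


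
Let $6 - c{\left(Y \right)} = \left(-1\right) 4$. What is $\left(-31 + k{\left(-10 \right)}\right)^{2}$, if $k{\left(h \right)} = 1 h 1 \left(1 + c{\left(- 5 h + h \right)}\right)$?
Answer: $19881$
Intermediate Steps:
$c{\left(Y \right)} = 10$ ($c{\left(Y \right)} = 6 - \left(-1\right) 4 = 6 - -4 = 6 + 4 = 10$)
$k{\left(h \right)} = 11 h$ ($k{\left(h \right)} = 1 h 1 \left(1 + 10\right) = h 1 \cdot 11 = h 11 = 11 h$)
$\left(-31 + k{\left(-10 \right)}\right)^{2} = \left(-31 + 11 \left(-10\right)\right)^{2} = \left(-31 - 110\right)^{2} = \left(-141\right)^{2} = 19881$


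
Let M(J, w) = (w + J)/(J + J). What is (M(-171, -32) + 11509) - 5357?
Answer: 2104187/342 ≈ 6152.6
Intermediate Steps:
M(J, w) = (J + w)/(2*J) (M(J, w) = (J + w)/((2*J)) = (J + w)*(1/(2*J)) = (J + w)/(2*J))
(M(-171, -32) + 11509) - 5357 = ((½)*(-171 - 32)/(-171) + 11509) - 5357 = ((½)*(-1/171)*(-203) + 11509) - 5357 = (203/342 + 11509) - 5357 = 3936281/342 - 5357 = 2104187/342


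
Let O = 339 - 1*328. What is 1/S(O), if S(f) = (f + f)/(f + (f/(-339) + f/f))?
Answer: 4057/7458 ≈ 0.54398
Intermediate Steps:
O = 11 (O = 339 - 328 = 11)
S(f) = 2*f/(1 + 338*f/339) (S(f) = (2*f)/(f + (f*(-1/339) + 1)) = (2*f)/(f + (-f/339 + 1)) = (2*f)/(f + (1 - f/339)) = (2*f)/(1 + 338*f/339) = 2*f/(1 + 338*f/339))
1/S(O) = 1/(678*11/(339 + 338*11)) = 1/(678*11/(339 + 3718)) = 1/(678*11/4057) = 1/(678*11*(1/4057)) = 1/(7458/4057) = 4057/7458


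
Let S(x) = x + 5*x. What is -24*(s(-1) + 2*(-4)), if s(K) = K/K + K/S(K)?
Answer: 164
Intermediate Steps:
S(x) = 6*x
s(K) = 7/6 (s(K) = K/K + K/((6*K)) = 1 + K*(1/(6*K)) = 1 + ⅙ = 7/6)
-24*(s(-1) + 2*(-4)) = -24*(7/6 + 2*(-4)) = -24*(7/6 - 8) = -24*(-41/6) = 164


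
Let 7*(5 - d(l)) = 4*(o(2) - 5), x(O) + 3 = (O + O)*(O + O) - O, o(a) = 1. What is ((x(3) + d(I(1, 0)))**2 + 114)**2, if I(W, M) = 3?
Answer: 5432721849/2401 ≈ 2.2627e+6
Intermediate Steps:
x(O) = -3 - O + 4*O**2 (x(O) = -3 + ((O + O)*(O + O) - O) = -3 + ((2*O)*(2*O) - O) = -3 + (4*O**2 - O) = -3 + (-O + 4*O**2) = -3 - O + 4*O**2)
d(l) = 51/7 (d(l) = 5 - 4*(1 - 5)/7 = 5 - 4*(-4)/7 = 5 - 1/7*(-16) = 5 + 16/7 = 51/7)
((x(3) + d(I(1, 0)))**2 + 114)**2 = (((-3 - 1*3 + 4*3**2) + 51/7)**2 + 114)**2 = (((-3 - 3 + 4*9) + 51/7)**2 + 114)**2 = (((-3 - 3 + 36) + 51/7)**2 + 114)**2 = ((30 + 51/7)**2 + 114)**2 = ((261/7)**2 + 114)**2 = (68121/49 + 114)**2 = (73707/49)**2 = 5432721849/2401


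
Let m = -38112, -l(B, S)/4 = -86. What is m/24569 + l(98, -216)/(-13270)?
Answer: -257098988/163015315 ≈ -1.5771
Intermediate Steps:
l(B, S) = 344 (l(B, S) = -4*(-86) = 344)
m/24569 + l(98, -216)/(-13270) = -38112/24569 + 344/(-13270) = -38112*1/24569 + 344*(-1/13270) = -38112/24569 - 172/6635 = -257098988/163015315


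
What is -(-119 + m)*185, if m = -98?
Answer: 40145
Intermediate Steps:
-(-119 + m)*185 = -(-119 - 98)*185 = -1*(-217)*185 = 217*185 = 40145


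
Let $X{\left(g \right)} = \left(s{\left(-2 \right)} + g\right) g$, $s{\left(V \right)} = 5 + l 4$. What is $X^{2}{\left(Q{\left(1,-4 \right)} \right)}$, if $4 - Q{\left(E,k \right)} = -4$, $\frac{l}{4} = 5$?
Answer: $553536$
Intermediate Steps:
$l = 20$ ($l = 4 \cdot 5 = 20$)
$s{\left(V \right)} = 85$ ($s{\left(V \right)} = 5 + 20 \cdot 4 = 5 + 80 = 85$)
$Q{\left(E,k \right)} = 8$ ($Q{\left(E,k \right)} = 4 - -4 = 4 + 4 = 8$)
$X{\left(g \right)} = g \left(85 + g\right)$ ($X{\left(g \right)} = \left(85 + g\right) g = g \left(85 + g\right)$)
$X^{2}{\left(Q{\left(1,-4 \right)} \right)} = \left(8 \left(85 + 8\right)\right)^{2} = \left(8 \cdot 93\right)^{2} = 744^{2} = 553536$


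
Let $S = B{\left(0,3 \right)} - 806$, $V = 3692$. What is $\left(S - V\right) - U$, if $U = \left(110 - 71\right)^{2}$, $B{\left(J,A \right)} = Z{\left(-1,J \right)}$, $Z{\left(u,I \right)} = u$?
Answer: $-6020$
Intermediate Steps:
$B{\left(J,A \right)} = -1$
$S = -807$ ($S = -1 - 806 = -807$)
$U = 1521$ ($U = 39^{2} = 1521$)
$\left(S - V\right) - U = \left(-807 - 3692\right) - 1521 = -4499 - 1521 = -6020$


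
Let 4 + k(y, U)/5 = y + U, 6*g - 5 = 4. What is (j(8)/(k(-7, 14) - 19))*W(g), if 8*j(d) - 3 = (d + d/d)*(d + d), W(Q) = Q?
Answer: -441/64 ≈ -6.8906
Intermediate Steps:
g = 3/2 (g = ⅚ + (⅙)*4 = ⅚ + ⅔ = 3/2 ≈ 1.5000)
k(y, U) = -20 + 5*U + 5*y (k(y, U) = -20 + 5*(y + U) = -20 + 5*(U + y) = -20 + (5*U + 5*y) = -20 + 5*U + 5*y)
j(d) = 3/8 + d*(1 + d)/4 (j(d) = 3/8 + ((d + d/d)*(d + d))/8 = 3/8 + ((d + 1)*(2*d))/8 = 3/8 + ((1 + d)*(2*d))/8 = 3/8 + (2*d*(1 + d))/8 = 3/8 + d*(1 + d)/4)
(j(8)/(k(-7, 14) - 19))*W(g) = ((3/8 + (¼)*8 + (¼)*8²)/((-20 + 5*14 + 5*(-7)) - 19))*(3/2) = ((3/8 + 2 + (¼)*64)/((-20 + 70 - 35) - 19))*(3/2) = ((3/8 + 2 + 16)/(15 - 19))*(3/2) = ((147/8)/(-4))*(3/2) = ((147/8)*(-¼))*(3/2) = -147/32*3/2 = -441/64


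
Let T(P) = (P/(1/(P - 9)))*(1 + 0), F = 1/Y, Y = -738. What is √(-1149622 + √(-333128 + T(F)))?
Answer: √(-69570524952 + 82*I*√181436159789)/246 ≈ 0.26915 + 1072.2*I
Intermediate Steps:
F = -1/738 (F = 1/(-738) = -1/738 ≈ -0.0013550)
T(P) = P*(-9 + P) (T(P) = (P/(1/(-9 + P)))*1 = (P*(-9 + P))*1 = P*(-9 + P))
√(-1149622 + √(-333128 + T(F))) = √(-1149622 + √(-333128 - (-9 - 1/738)/738)) = √(-1149622 + √(-333128 - 1/738*(-6643/738))) = √(-1149622 + √(-333128 + 6643/544644)) = √(-1149622 + √(-181436159789/544644)) = √(-1149622 + I*√181436159789/738)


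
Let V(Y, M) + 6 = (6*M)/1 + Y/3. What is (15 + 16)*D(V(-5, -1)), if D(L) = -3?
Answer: -93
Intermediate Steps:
V(Y, M) = -6 + 6*M + Y/3 (V(Y, M) = -6 + ((6*M)/1 + Y/3) = -6 + ((6*M)*1 + Y*(⅓)) = -6 + (6*M + Y/3) = -6 + 6*M + Y/3)
(15 + 16)*D(V(-5, -1)) = (15 + 16)*(-3) = 31*(-3) = -93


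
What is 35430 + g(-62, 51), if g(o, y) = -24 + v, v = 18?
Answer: 35424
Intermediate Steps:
g(o, y) = -6 (g(o, y) = -24 + 18 = -6)
35430 + g(-62, 51) = 35430 - 6 = 35424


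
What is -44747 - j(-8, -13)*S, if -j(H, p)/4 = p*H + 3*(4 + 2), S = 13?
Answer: -38403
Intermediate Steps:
j(H, p) = -72 - 4*H*p (j(H, p) = -4*(p*H + 3*(4 + 2)) = -4*(H*p + 3*6) = -4*(H*p + 18) = -4*(18 + H*p) = -72 - 4*H*p)
-44747 - j(-8, -13)*S = -44747 - (-72 - 4*(-8)*(-13))*13 = -44747 - (-72 - 416)*13 = -44747 - (-488)*13 = -44747 - 1*(-6344) = -44747 + 6344 = -38403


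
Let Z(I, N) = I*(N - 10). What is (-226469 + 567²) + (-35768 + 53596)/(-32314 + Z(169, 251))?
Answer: 799611128/8415 ≈ 95022.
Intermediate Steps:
Z(I, N) = I*(-10 + N)
(-226469 + 567²) + (-35768 + 53596)/(-32314 + Z(169, 251)) = (-226469 + 567²) + (-35768 + 53596)/(-32314 + 169*(-10 + 251)) = (-226469 + 321489) + 17828/(-32314 + 169*241) = 95020 + 17828/(-32314 + 40729) = 95020 + 17828/8415 = 799611128/8415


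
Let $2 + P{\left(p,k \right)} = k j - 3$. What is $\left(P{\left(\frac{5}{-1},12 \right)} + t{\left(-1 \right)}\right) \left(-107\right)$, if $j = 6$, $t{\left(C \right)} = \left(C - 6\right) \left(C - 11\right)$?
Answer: $-16157$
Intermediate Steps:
$t{\left(C \right)} = \left(-11 + C\right) \left(-6 + C\right)$ ($t{\left(C \right)} = \left(-6 + C\right) \left(-11 + C\right) = \left(-11 + C\right) \left(-6 + C\right)$)
$P{\left(p,k \right)} = -5 + 6 k$ ($P{\left(p,k \right)} = -2 + \left(k 6 - 3\right) = -2 + \left(6 k - 3\right) = -2 + \left(-3 + 6 k\right) = -5 + 6 k$)
$\left(P{\left(\frac{5}{-1},12 \right)} + t{\left(-1 \right)}\right) \left(-107\right) = \left(\left(-5 + 6 \cdot 12\right) + \left(66 + \left(-1\right)^{2} - -17\right)\right) \left(-107\right) = \left(\left(-5 + 72\right) + \left(66 + 1 + 17\right)\right) \left(-107\right) = \left(67 + 84\right) \left(-107\right) = 151 \left(-107\right) = -16157$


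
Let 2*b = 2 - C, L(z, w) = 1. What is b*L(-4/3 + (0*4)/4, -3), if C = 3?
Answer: -1/2 ≈ -0.50000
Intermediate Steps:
b = -1/2 (b = (2 - 1*3)/2 = (2 - 3)/2 = (1/2)*(-1) = -1/2 ≈ -0.50000)
b*L(-4/3 + (0*4)/4, -3) = -1/2*1 = -1/2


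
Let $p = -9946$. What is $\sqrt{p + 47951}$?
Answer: $\sqrt{38005} \approx 194.95$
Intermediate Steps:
$\sqrt{p + 47951} = \sqrt{-9946 + 47951} = \sqrt{38005}$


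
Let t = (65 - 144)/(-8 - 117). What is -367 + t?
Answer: -45796/125 ≈ -366.37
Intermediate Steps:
t = 79/125 (t = -79/(-125) = -79*(-1/125) = 79/125 ≈ 0.63200)
-367 + t = -367 + 79/125 = -45796/125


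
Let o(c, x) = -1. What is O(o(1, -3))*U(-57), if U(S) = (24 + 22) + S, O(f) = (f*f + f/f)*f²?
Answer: -22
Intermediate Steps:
O(f) = f²*(1 + f²) (O(f) = (f² + 1)*f² = (1 + f²)*f² = f²*(1 + f²))
U(S) = 46 + S
O(o(1, -3))*U(-57) = ((-1)² + (-1)⁴)*(46 - 57) = (1 + 1)*(-11) = 2*(-11) = -22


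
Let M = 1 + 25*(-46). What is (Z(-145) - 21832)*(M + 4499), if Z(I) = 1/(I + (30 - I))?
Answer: -219411265/3 ≈ -7.3137e+7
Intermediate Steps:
M = -1149 (M = 1 - 1150 = -1149)
Z(I) = 1/30
(Z(-145) - 21832)*(M + 4499) = (1/30 - 21832)*(-1149 + 4499) = -654959/30*3350 = -219411265/3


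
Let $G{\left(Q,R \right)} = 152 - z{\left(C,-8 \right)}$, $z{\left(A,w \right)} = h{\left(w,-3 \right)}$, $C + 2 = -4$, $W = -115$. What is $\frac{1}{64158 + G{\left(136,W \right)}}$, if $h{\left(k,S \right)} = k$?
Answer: $\frac{1}{64318} \approx 1.5548 \cdot 10^{-5}$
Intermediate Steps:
$C = -6$ ($C = -2 - 4 = -6$)
$z{\left(A,w \right)} = w$
$G{\left(Q,R \right)} = 160$ ($G{\left(Q,R \right)} = 152 - -8 = 152 + 8 = 160$)
$\frac{1}{64158 + G{\left(136,W \right)}} = \frac{1}{64158 + 160} = \frac{1}{64318}$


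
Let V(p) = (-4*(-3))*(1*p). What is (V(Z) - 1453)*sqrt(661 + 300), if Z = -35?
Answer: -58063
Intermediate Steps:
V(p) = 12*p
(V(Z) - 1453)*sqrt(661 + 300) = (12*(-35) - 1453)*sqrt(661 + 300) = (-420 - 1453)*sqrt(961) = -1873*31 = -58063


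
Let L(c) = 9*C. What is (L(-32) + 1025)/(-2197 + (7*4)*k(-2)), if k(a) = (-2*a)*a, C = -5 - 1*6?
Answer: -926/2421 ≈ -0.38249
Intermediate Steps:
C = -11 (C = -5 - 6 = -11)
L(c) = -99 (L(c) = 9*(-11) = -99)
k(a) = -2*a²
(L(-32) + 1025)/(-2197 + (7*4)*k(-2)) = (-99 + 1025)/(-2197 + (7*4)*(-2*(-2)²)) = 926/(-2197 + 28*(-2*4)) = 926/(-2197 + 28*(-8)) = 926/(-2197 - 224) = 926/(-2421) = 926*(-1/2421) = -926/2421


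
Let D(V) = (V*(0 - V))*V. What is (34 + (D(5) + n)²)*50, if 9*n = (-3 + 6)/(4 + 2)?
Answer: 126725425/162 ≈ 7.8226e+5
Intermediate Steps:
n = 1/18 (n = ((-3 + 6)/(4 + 2))/9 = (3/6)/9 = (3*(⅙))/9 = (⅑)*(½) = 1/18 ≈ 0.055556)
D(V) = -V³ (D(V) = (V*(-V))*V = (-V²)*V = -V³)
(34 + (D(5) + n)²)*50 = (34 + (-1*5³ + 1/18)²)*50 = (34 + (-1*125 + 1/18)²)*50 = (34 + (-125 + 1/18)²)*50 = (34 + (-2249/18)²)*50 = (34 + 5058001/324)*50 = (5069017/324)*50 = 126725425/162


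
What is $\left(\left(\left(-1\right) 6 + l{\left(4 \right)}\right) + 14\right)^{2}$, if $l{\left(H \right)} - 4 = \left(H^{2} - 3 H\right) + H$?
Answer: $400$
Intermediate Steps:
$l{\left(H \right)} = 4 + H^{2} - 2 H$ ($l{\left(H \right)} = 4 + \left(\left(H^{2} - 3 H\right) + H\right) = 4 + \left(H^{2} - 2 H\right) = 4 + H^{2} - 2 H$)
$\left(\left(\left(-1\right) 6 + l{\left(4 \right)}\right) + 14\right)^{2} = \left(\left(\left(-1\right) 6 + \left(4 + 4^{2} - 8\right)\right) + 14\right)^{2} = \left(\left(-6 + \left(4 + 16 - 8\right)\right) + 14\right)^{2} = \left(\left(-6 + 12\right) + 14\right)^{2} = \left(6 + 14\right)^{2} = 20^{2} = 400$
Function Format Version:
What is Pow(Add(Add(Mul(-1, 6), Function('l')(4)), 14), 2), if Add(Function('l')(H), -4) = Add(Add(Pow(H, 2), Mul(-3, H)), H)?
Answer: 400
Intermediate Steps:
Function('l')(H) = Add(4, Pow(H, 2), Mul(-2, H)) (Function('l')(H) = Add(4, Add(Add(Pow(H, 2), Mul(-3, H)), H)) = Add(4, Add(Pow(H, 2), Mul(-2, H))) = Add(4, Pow(H, 2), Mul(-2, H)))
Pow(Add(Add(Mul(-1, 6), Function('l')(4)), 14), 2) = Pow(Add(Add(Mul(-1, 6), Add(4, Pow(4, 2), Mul(-2, 4))), 14), 2) = Pow(Add(Add(-6, Add(4, 16, -8)), 14), 2) = Pow(Add(Add(-6, 12), 14), 2) = Pow(Add(6, 14), 2) = Pow(20, 2) = 400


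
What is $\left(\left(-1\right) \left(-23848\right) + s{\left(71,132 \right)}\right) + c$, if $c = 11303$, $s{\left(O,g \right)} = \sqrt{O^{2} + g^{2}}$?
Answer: $35151 + \sqrt{22465} \approx 35301.0$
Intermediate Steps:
$\left(\left(-1\right) \left(-23848\right) + s{\left(71,132 \right)}\right) + c = \left(\left(-1\right) \left(-23848\right) + \sqrt{71^{2} + 132^{2}}\right) + 11303 = \left(23848 + \sqrt{5041 + 17424}\right) + 11303 = \left(23848 + \sqrt{22465}\right) + 11303 = 35151 + \sqrt{22465}$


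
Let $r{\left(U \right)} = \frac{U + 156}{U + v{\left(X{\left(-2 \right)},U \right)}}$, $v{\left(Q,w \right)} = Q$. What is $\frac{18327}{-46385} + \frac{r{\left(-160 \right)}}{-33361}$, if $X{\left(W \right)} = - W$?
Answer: $- \frac{48301249483}{122248548815} \approx -0.39511$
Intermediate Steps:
$r{\left(U \right)} = \frac{156 + U}{2 + U}$ ($r{\left(U \right)} = \frac{U + 156}{U - -2} = \frac{156 + U}{U + 2} = \frac{156 + U}{2 + U}$)
$\frac{18327}{-46385} + \frac{r{\left(-160 \right)}}{-33361} = \frac{18327}{-46385} + \frac{\frac{1}{2 - 160} \left(156 - 160\right)}{-33361} = 18327 \left(- \frac{1}{46385}\right) + \frac{1}{-158} \left(-4\right) \left(- \frac{1}{33361}\right) = - \frac{18327}{46385} + \left(- \frac{1}{158}\right) \left(-4\right) \left(- \frac{1}{33361}\right) = - \frac{18327}{46385} + \frac{2}{79} \left(- \frac{1}{33361}\right) = - \frac{18327}{46385} - \frac{2}{2635519} = - \frac{48301249483}{122248548815}$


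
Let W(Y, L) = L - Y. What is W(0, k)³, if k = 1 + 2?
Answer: 27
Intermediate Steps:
k = 3
W(0, k)³ = (3 - 1*0)³ = (3 + 0)³ = 3³ = 27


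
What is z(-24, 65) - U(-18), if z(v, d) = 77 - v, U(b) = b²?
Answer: -223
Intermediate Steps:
z(-24, 65) - U(-18) = (77 - 1*(-24)) - 1*(-18)² = (77 + 24) - 1*324 = 101 - 324 = -223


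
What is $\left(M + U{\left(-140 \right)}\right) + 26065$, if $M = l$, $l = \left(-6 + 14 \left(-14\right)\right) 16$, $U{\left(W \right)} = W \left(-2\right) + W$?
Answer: $22973$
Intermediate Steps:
$U{\left(W \right)} = - W$ ($U{\left(W \right)} = - 2 W + W = - W$)
$l = -3232$ ($l = \left(-6 - 196\right) 16 = \left(-202\right) 16 = -3232$)
$M = -3232$
$\left(M + U{\left(-140 \right)}\right) + 26065 = \left(-3232 - -140\right) + 26065 = \left(-3232 + 140\right) + 26065 = -3092 + 26065 = 22973$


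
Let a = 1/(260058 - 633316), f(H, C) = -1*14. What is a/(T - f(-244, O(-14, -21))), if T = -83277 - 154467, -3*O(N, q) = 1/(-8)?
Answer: 1/88734624340 ≈ 1.1270e-11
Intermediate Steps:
O(N, q) = 1/24 (O(N, q) = -⅓/(-8) = -⅓*(-⅛) = 1/24)
f(H, C) = -14
T = -237744
a = -1/373258 (a = 1/(-373258) = -1/373258 ≈ -2.6791e-6)
a/(T - f(-244, O(-14, -21))) = -1/(373258*(-237744 - 1*(-14))) = -1/(373258*(-237744 + 14)) = -1/373258/(-237730) = -1/373258*(-1/237730) = 1/88734624340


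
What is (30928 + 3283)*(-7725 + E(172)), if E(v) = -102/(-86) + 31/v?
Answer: -45448116115/172 ≈ -2.6423e+8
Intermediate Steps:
E(v) = 51/43 + 31/v (E(v) = -102*(-1/86) + 31/v = 51/43 + 31/v)
(30928 + 3283)*(-7725 + E(172)) = (30928 + 3283)*(-7725 + (51/43 + 31/172)) = 34211*(-7725 + (51/43 + 31*(1/172))) = 34211*(-7725 + (51/43 + 31/172)) = 34211*(-7725 + 235/172) = 34211*(-1328465/172) = -45448116115/172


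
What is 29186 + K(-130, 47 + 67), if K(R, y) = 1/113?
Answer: 3298019/113 ≈ 29186.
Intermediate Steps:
K(R, y) = 1/113
29186 + K(-130, 47 + 67) = 29186 + 1/113 = 3298019/113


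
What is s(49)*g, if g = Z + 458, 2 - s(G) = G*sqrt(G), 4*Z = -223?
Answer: -548669/4 ≈ -1.3717e+5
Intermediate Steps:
Z = -223/4 (Z = (1/4)*(-223) = -223/4 ≈ -55.750)
s(G) = 2 - G**(3/2) (s(G) = 2 - G*sqrt(G) = 2 - G**(3/2))
g = 1609/4 (g = -223/4 + 458 = 1609/4 ≈ 402.25)
s(49)*g = (2 - 49**(3/2))*(1609/4) = (2 - 1*343)*(1609/4) = (2 - 343)*(1609/4) = -341*1609/4 = -548669/4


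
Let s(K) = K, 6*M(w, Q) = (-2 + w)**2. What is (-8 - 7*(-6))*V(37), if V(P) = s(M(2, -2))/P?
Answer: 0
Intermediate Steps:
M(w, Q) = (-2 + w)**2/6
V(P) = 0 (V(P) = ((-2 + 2)**2/6)/P = ((1/6)*0**2)/P = ((1/6)*0)/P = 0/P = 0)
(-8 - 7*(-6))*V(37) = (-8 - 7*(-6))*0 = (-8 + 42)*0 = 34*0 = 0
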